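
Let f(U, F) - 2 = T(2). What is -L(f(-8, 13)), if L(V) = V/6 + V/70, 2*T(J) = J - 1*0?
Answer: -19/35 ≈ -0.54286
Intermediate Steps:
T(J) = J/2 (T(J) = (J - 1*0)/2 = (J + 0)/2 = J/2)
f(U, F) = 3 (f(U, F) = 2 + (½)*2 = 2 + 1 = 3)
L(V) = 19*V/105 (L(V) = V*(⅙) + V*(1/70) = V/6 + V/70 = 19*V/105)
-L(f(-8, 13)) = -19*3/105 = -1*19/35 = -19/35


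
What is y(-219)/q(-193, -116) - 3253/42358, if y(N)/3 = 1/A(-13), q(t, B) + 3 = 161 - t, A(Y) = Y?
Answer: -4990171/64426518 ≈ -0.077455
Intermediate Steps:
q(t, B) = 158 - t (q(t, B) = -3 + (161 - t) = 158 - t)
y(N) = -3/13 (y(N) = 3/(-13) = 3*(-1/13) = -3/13)
y(-219)/q(-193, -116) - 3253/42358 = -3/(13*(158 - 1*(-193))) - 3253/42358 = -3/(13*(158 + 193)) - 3253*1/42358 = -3/13/351 - 3253/42358 = -3/13*1/351 - 3253/42358 = -1/1521 - 3253/42358 = -4990171/64426518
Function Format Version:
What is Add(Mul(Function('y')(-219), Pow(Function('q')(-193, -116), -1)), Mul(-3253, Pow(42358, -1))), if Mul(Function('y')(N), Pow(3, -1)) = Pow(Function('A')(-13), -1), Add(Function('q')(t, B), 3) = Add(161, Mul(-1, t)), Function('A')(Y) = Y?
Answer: Rational(-4990171, 64426518) ≈ -0.077455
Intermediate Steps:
Function('q')(t, B) = Add(158, Mul(-1, t)) (Function('q')(t, B) = Add(-3, Add(161, Mul(-1, t))) = Add(158, Mul(-1, t)))
Function('y')(N) = Rational(-3, 13) (Function('y')(N) = Mul(3, Pow(-13, -1)) = Mul(3, Rational(-1, 13)) = Rational(-3, 13))
Add(Mul(Function('y')(-219), Pow(Function('q')(-193, -116), -1)), Mul(-3253, Pow(42358, -1))) = Add(Mul(Rational(-3, 13), Pow(Add(158, Mul(-1, -193)), -1)), Mul(-3253, Pow(42358, -1))) = Add(Mul(Rational(-3, 13), Pow(Add(158, 193), -1)), Mul(-3253, Rational(1, 42358))) = Add(Mul(Rational(-3, 13), Pow(351, -1)), Rational(-3253, 42358)) = Add(Mul(Rational(-3, 13), Rational(1, 351)), Rational(-3253, 42358)) = Add(Rational(-1, 1521), Rational(-3253, 42358)) = Rational(-4990171, 64426518)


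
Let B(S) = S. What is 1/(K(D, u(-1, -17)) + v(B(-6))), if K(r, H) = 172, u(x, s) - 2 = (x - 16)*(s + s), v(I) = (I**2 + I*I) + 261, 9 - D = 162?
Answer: 1/505 ≈ 0.0019802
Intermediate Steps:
D = -153 (D = 9 - 1*162 = 9 - 162 = -153)
v(I) = 261 + 2*I**2 (v(I) = (I**2 + I**2) + 261 = 2*I**2 + 261 = 261 + 2*I**2)
u(x, s) = 2 + 2*s*(-16 + x) (u(x, s) = 2 + (x - 16)*(s + s) = 2 + (-16 + x)*(2*s) = 2 + 2*s*(-16 + x))
1/(K(D, u(-1, -17)) + v(B(-6))) = 1/(172 + (261 + 2*(-6)**2)) = 1/(172 + (261 + 2*36)) = 1/(172 + (261 + 72)) = 1/(172 + 333) = 1/505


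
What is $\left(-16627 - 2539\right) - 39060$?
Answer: $-58226$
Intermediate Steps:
$\left(-16627 - 2539\right) - 39060 = -19166 - 39060 = -58226$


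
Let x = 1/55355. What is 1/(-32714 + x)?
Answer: -55355/1810883469 ≈ -3.0568e-5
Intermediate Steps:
x = 1/55355 ≈ 1.8065e-5
1/(-32714 + x) = 1/(-32714 + 1/55355) = 1/(-1810883469/55355) = -55355/1810883469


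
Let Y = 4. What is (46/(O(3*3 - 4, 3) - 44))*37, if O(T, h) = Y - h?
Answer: -1702/43 ≈ -39.581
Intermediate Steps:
O(T, h) = 4 - h
(46/(O(3*3 - 4, 3) - 44))*37 = (46/((4 - 1*3) - 44))*37 = (46/((4 - 3) - 44))*37 = (46/(1 - 44))*37 = (46/(-43))*37 = -1/43*46*37 = -46/43*37 = -1702/43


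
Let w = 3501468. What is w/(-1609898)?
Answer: -1750734/804949 ≈ -2.1750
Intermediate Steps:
w/(-1609898) = 3501468/(-1609898) = 3501468*(-1/1609898) = -1750734/804949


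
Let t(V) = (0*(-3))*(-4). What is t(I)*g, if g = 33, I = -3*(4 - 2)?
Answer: 0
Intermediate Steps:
I = -6 (I = -3*2 = -6)
t(V) = 0 (t(V) = 0*(-4) = 0)
t(I)*g = 0*33 = 0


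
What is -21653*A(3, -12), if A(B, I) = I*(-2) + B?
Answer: -584631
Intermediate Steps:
A(B, I) = B - 2*I (A(B, I) = -2*I + B = B - 2*I)
-21653*A(3, -12) = -21653*(3 - 2*(-12)) = -21653*(3 + 24) = -21653*27 = -584631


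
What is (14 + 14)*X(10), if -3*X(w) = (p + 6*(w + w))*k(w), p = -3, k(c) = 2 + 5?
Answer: -7644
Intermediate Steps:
k(c) = 7
X(w) = 7 - 28*w (X(w) = -(-3 + 6*(w + w))*7/3 = -(-3 + 6*(2*w))*7/3 = -(-3 + 12*w)*7/3 = -(-21 + 84*w)/3 = 7 - 28*w)
(14 + 14)*X(10) = (14 + 14)*(7 - 28*10) = 28*(7 - 280) = 28*(-273) = -7644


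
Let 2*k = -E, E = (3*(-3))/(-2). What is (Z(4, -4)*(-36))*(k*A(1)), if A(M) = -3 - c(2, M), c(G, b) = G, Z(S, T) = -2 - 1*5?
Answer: 2835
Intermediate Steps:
Z(S, T) = -7 (Z(S, T) = -2 - 5 = -7)
E = 9/2 (E = -9*(-1/2) = 9/2 ≈ 4.5000)
A(M) = -5 (A(M) = -3 - 1*2 = -3 - 2 = -5)
k = -9/4 (k = (-1*9/2)/2 = (1/2)*(-9/2) = -9/4 ≈ -2.2500)
(Z(4, -4)*(-36))*(k*A(1)) = (-7*(-36))*(-9/4*(-5)) = 252*(45/4) = 2835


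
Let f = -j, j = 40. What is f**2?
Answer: 1600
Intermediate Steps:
f = -40 (f = -1*40 = -40)
f**2 = (-40)**2 = 1600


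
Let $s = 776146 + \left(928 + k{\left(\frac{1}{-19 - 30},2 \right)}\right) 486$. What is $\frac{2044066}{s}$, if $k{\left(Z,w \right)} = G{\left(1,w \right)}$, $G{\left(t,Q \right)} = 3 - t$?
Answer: $\frac{1022033}{614063} \approx 1.6644$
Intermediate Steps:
$k{\left(Z,w \right)} = 2$ ($k{\left(Z,w \right)} = 3 - 1 = 2$)
$s = 1228126$ ($s = 776146 + \left(928 + 2\right) 486 = 776146 + 930 \cdot 486 = 776146 + 451980 = 1228126$)
$\frac{2044066}{s} = \frac{2044066}{1228126} = 2044066 \cdot \frac{1}{1228126} = \frac{1022033}{614063}$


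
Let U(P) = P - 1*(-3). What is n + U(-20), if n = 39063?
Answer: 39046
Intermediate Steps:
U(P) = 3 + P (U(P) = P + 3 = 3 + P)
n + U(-20) = 39063 + (3 - 20) = 39063 - 17 = 39046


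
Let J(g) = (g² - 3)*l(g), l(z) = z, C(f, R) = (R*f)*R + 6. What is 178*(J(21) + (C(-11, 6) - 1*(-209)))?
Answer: 1605026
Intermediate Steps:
C(f, R) = 6 + f*R² (C(f, R) = f*R² + 6 = 6 + f*R²)
J(g) = g*(-3 + g²) (J(g) = (g² - 3)*g = (-3 + g²)*g = g*(-3 + g²))
178*(J(21) + (C(-11, 6) - 1*(-209))) = 178*(21*(-3 + 21²) + ((6 - 11*6²) - 1*(-209))) = 178*(21*(-3 + 441) + ((6 - 11*36) + 209)) = 178*(21*438 + ((6 - 396) + 209)) = 178*(9198 + (-390 + 209)) = 178*(9198 - 181) = 178*9017 = 1605026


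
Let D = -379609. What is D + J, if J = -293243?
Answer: -672852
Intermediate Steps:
D + J = -379609 - 293243 = -672852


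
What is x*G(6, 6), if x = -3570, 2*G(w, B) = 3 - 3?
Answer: 0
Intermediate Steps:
G(w, B) = 0 (G(w, B) = (3 - 3)/2 = (1/2)*0 = 0)
x*G(6, 6) = -3570*0 = 0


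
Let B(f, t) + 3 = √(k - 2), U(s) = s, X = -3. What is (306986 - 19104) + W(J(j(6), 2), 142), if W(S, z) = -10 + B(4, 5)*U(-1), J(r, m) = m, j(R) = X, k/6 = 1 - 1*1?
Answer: 287875 - I*√2 ≈ 2.8788e+5 - 1.4142*I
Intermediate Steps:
k = 0 (k = 6*(1 - 1*1) = 6*(1 - 1) = 6*0 = 0)
B(f, t) = -3 + I*√2 (B(f, t) = -3 + √(0 - 2) = -3 + √(-2) = -3 + I*√2)
j(R) = -3
W(S, z) = -7 - I*√2 (W(S, z) = -10 + (-3 + I*√2)*(-1) = -10 + (3 - I*√2) = -7 - I*√2)
(306986 - 19104) + W(J(j(6), 2), 142) = (306986 - 19104) + (-7 - I*√2) = 287882 + (-7 - I*√2) = 287875 - I*√2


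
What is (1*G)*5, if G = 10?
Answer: 50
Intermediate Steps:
(1*G)*5 = (1*10)*5 = 10*5 = 50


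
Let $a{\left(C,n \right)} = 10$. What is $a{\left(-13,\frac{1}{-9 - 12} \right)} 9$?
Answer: $90$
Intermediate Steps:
$a{\left(-13,\frac{1}{-9 - 12} \right)} 9 = 10 \cdot 9 = 90$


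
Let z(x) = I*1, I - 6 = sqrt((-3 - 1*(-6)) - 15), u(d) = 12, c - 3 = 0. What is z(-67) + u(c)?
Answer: 18 + 2*I*sqrt(3) ≈ 18.0 + 3.4641*I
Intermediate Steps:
c = 3 (c = 3 + 0 = 3)
I = 6 + 2*I*sqrt(3) (I = 6 + sqrt((-3 - 1*(-6)) - 15) = 6 + sqrt((-3 + 6) - 15) = 6 + sqrt(3 - 15) = 6 + sqrt(-12) = 6 + 2*I*sqrt(3) ≈ 6.0 + 3.4641*I)
z(x) = 6 + 2*I*sqrt(3) (z(x) = (6 + 2*I*sqrt(3))*1 = 6 + 2*I*sqrt(3))
z(-67) + u(c) = (6 + 2*I*sqrt(3)) + 12 = 18 + 2*I*sqrt(3)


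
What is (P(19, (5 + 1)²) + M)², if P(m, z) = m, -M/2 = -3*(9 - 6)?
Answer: 1369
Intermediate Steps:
M = 18 (M = -(-6)*(9 - 6) = -(-6)*3 = -2*(-9) = 18)
(P(19, (5 + 1)²) + M)² = (19 + 18)² = 37² = 1369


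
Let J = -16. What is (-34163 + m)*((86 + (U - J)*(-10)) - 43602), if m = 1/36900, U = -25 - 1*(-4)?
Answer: 27396939253367/18450 ≈ 1.4849e+9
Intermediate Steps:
U = -21 (U = -25 + 4 = -21)
m = 1/36900 ≈ 2.7100e-5
(-34163 + m)*((86 + (U - J)*(-10)) - 43602) = (-34163 + 1/36900)*((86 + (-21 - 1*(-16))*(-10)) - 43602) = -1260614699*((86 + (-21 + 16)*(-10)) - 43602)/36900 = -1260614699*((86 - 5*(-10)) - 43602)/36900 = -1260614699*((86 + 50) - 43602)/36900 = -1260614699*(136 - 43602)/36900 = -1260614699/36900*(-43466) = 27396939253367/18450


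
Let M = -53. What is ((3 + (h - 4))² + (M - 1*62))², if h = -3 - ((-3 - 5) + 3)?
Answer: 12996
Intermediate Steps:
h = 2 (h = -3 - (-8 + 3) = -3 - 1*(-5) = -3 + 5 = 2)
((3 + (h - 4))² + (M - 1*62))² = ((3 + (2 - 4))² + (-53 - 1*62))² = ((3 - 2)² + (-53 - 62))² = (1² - 115)² = (1 - 115)² = (-114)² = 12996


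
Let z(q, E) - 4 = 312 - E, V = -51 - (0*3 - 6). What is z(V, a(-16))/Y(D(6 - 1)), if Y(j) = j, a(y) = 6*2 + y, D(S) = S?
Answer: 64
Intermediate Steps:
a(y) = 12 + y
V = -45 (V = -51 - (0 - 6) = -51 - 1*(-6) = -51 + 6 = -45)
z(q, E) = 316 - E (z(q, E) = 4 + (312 - E) = 316 - E)
z(V, a(-16))/Y(D(6 - 1)) = (316 - (12 - 16))/(6 - 1) = (316 - 1*(-4))/5 = (316 + 4)*(⅕) = 320*(⅕) = 64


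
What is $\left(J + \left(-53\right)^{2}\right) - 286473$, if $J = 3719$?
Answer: $-279945$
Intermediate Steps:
$\left(J + \left(-53\right)^{2}\right) - 286473 = \left(3719 + \left(-53\right)^{2}\right) - 286473 = \left(3719 + 2809\right) - 286473 = 6528 - 286473 = -279945$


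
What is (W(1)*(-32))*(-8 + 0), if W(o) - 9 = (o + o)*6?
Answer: 5376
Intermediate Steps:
W(o) = 9 + 12*o (W(o) = 9 + (o + o)*6 = 9 + (2*o)*6 = 9 + 12*o)
(W(1)*(-32))*(-8 + 0) = ((9 + 12*1)*(-32))*(-8 + 0) = ((9 + 12)*(-32))*(-8) = (21*(-32))*(-8) = -672*(-8) = 5376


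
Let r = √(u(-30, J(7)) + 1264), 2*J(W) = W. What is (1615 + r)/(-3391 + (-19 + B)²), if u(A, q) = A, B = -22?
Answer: -17/18 - √1234/1710 ≈ -0.96499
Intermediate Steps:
J(W) = W/2
r = √1234 (r = √(-30 + 1264) = √1234 ≈ 35.128)
(1615 + r)/(-3391 + (-19 + B)²) = (1615 + √1234)/(-3391 + (-19 - 22)²) = (1615 + √1234)/(-3391 + (-41)²) = (1615 + √1234)/(-3391 + 1681) = (1615 + √1234)/(-1710) = (1615 + √1234)*(-1/1710) = -17/18 - √1234/1710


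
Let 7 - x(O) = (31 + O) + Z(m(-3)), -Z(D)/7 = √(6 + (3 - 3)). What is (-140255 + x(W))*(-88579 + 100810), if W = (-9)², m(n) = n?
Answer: -1716743160 + 85617*√6 ≈ -1.7165e+9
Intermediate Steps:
W = 81
Z(D) = -7*√6 (Z(D) = -7*√(6 + (3 - 3)) = -7*√(6 + 0) = -7*√6)
x(O) = -24 - O + 7*√6 (x(O) = 7 - ((31 + O) - 7*√6) = 7 - (31 + O - 7*√6) = 7 + (-31 - O + 7*√6) = -24 - O + 7*√6)
(-140255 + x(W))*(-88579 + 100810) = (-140255 + (-24 - 1*81 + 7*√6))*(-88579 + 100810) = (-140255 + (-24 - 81 + 7*√6))*12231 = (-140255 + (-105 + 7*√6))*12231 = (-140360 + 7*√6)*12231 = -1716743160 + 85617*√6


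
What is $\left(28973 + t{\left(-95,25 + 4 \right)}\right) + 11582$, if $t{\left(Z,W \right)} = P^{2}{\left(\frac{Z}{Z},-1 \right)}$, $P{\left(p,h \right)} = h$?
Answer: $40556$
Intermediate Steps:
$t{\left(Z,W \right)} = 1$ ($t{\left(Z,W \right)} = \left(-1\right)^{2} = 1$)
$\left(28973 + t{\left(-95,25 + 4 \right)}\right) + 11582 = \left(28973 + 1\right) + 11582 = 28974 + 11582 = 40556$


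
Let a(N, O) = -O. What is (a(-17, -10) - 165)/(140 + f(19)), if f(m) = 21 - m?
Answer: -155/142 ≈ -1.0915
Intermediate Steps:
(a(-17, -10) - 165)/(140 + f(19)) = (-1*(-10) - 165)/(140 + (21 - 1*19)) = (10 - 165)/(140 + (21 - 19)) = -155/(140 + 2) = -155/142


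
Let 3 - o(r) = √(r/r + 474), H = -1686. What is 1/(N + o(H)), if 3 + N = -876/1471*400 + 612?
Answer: 808832292/301309397429 + 10819205*√19/301309397429 ≈ 0.0028409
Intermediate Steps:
o(r) = 3 - 5*√19 (o(r) = 3 - √(r/r + 474) = 3 - √(1 + 474) = 3 - √475 = 3 - 5*√19)
N = 545439/1471 (N = -3 + (-876/1471*400 + 612) = -3 + (-350400/1471 + 612) = -3 + 549852/1471 = 545439/1471 ≈ 370.79)
1/(N + o(H)) = 1/(545439/1471 + (3 - 5*√19)) = 1/(549852/1471 - 5*√19)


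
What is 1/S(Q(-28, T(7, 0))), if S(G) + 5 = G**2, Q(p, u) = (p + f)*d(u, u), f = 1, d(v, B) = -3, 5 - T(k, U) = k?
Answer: 1/6556 ≈ 0.00015253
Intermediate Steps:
T(k, U) = 5 - k
Q(p, u) = -3 - 3*p (Q(p, u) = (p + 1)*(-3) = (1 + p)*(-3) = -3 - 3*p)
S(G) = -5 + G**2
1/S(Q(-28, T(7, 0))) = 1/(-5 + (-3 - 3*(-28))**2) = 1/(-5 + (-3 + 84)**2) = 1/(-5 + 81**2) = 1/(-5 + 6561) = 1/6556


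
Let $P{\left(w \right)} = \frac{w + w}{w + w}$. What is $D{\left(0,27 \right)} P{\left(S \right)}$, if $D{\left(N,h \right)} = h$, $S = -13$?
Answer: $27$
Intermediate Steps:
$P{\left(w \right)} = 1$ ($P{\left(w \right)} = \frac{2 w}{2 w} = 2 w \frac{1}{2 w} = 1$)
$D{\left(0,27 \right)} P{\left(S \right)} = 27 \cdot 1 = 27$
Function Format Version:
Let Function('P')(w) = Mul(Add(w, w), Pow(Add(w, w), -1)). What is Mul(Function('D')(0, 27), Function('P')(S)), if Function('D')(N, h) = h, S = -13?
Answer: 27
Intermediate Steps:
Function('P')(w) = 1 (Function('P')(w) = Mul(Mul(2, w), Pow(Mul(2, w), -1)) = Mul(Mul(2, w), Mul(Rational(1, 2), Pow(w, -1))) = 1)
Mul(Function('D')(0, 27), Function('P')(S)) = Mul(27, 1) = 27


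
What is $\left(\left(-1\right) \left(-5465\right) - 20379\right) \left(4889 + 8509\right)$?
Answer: $-199817772$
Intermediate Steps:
$\left(\left(-1\right) \left(-5465\right) - 20379\right) \left(4889 + 8509\right) = \left(5465 - 20379\right) 13398 = \left(-14914\right) 13398 = -199817772$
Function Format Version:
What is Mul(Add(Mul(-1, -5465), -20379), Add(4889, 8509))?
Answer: -199817772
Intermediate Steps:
Mul(Add(Mul(-1, -5465), -20379), Add(4889, 8509)) = Mul(Add(5465, -20379), 13398) = Mul(-14914, 13398) = -199817772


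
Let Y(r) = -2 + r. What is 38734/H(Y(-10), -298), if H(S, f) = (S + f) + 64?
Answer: -19367/123 ≈ -157.46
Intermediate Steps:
H(S, f) = 64 + S + f
38734/H(Y(-10), -298) = 38734/(64 + (-2 - 10) - 298) = 38734/(64 - 12 - 298) = 38734/(-246) = 38734*(-1/246) = -19367/123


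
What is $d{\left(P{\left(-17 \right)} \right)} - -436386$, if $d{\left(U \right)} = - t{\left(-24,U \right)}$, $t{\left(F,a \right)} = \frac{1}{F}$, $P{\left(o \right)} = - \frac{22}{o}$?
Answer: $\frac{10473265}{24} \approx 4.3639 \cdot 10^{5}$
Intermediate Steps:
$d{\left(U \right)} = \frac{1}{24}$ ($d{\left(U \right)} = - \frac{1}{-24} = \left(-1\right) \left(- \frac{1}{24}\right) = \frac{1}{24}$)
$d{\left(P{\left(-17 \right)} \right)} - -436386 = \frac{1}{24} - -436386 = \frac{1}{24} + 436386 = \frac{10473265}{24}$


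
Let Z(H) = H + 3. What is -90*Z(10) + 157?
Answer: -1013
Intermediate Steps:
Z(H) = 3 + H
-90*Z(10) + 157 = -90*(3 + 10) + 157 = -90*13 + 157 = -1170 + 157 = -1013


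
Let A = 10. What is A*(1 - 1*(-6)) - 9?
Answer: 61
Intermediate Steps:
A*(1 - 1*(-6)) - 9 = 10*(1 - 1*(-6)) - 9 = 10*(1 + 6) - 9 = 10*7 - 9 = 70 - 9 = 61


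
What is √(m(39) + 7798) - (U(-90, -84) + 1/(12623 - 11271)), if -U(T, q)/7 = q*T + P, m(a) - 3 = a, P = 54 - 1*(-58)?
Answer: 72607807/1352 + 28*√10 ≈ 53793.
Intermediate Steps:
P = 112 (P = 54 + 58 = 112)
m(a) = 3 + a
U(T, q) = -784 - 7*T*q (U(T, q) = -7*(q*T + 112) = -7*(T*q + 112) = -7*(112 + T*q) = -784 - 7*T*q)
√(m(39) + 7798) - (U(-90, -84) + 1/(12623 - 11271)) = √((3 + 39) + 7798) - ((-784 - 7*(-90)*(-84)) + 1/(12623 - 11271)) = √(42 + 7798) - ((-784 - 52920) + 1/1352) = √7840 - (-53704 + 1/1352) = 28*√10 - 1*(-72607807/1352) = 28*√10 + 72607807/1352 = 72607807/1352 + 28*√10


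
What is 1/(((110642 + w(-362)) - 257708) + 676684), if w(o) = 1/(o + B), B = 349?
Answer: 13/6885033 ≈ 1.8882e-6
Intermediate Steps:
w(o) = 1/(349 + o) (w(o) = 1/(o + 349) = 1/(349 + o))
1/(((110642 + w(-362)) - 257708) + 676684) = 1/(((110642 + 1/(349 - 362)) - 257708) + 676684) = 1/(((110642 + 1/(-13)) - 257708) + 676684) = 1/(((110642 - 1/13) - 257708) + 676684) = 1/((1438345/13 - 257708) + 676684) = 1/(-1911859/13 + 676684) = 1/(6885033/13) = 13/6885033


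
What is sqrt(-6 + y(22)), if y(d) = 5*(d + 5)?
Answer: sqrt(129) ≈ 11.358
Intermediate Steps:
y(d) = 25 + 5*d (y(d) = 5*(5 + d) = 25 + 5*d)
sqrt(-6 + y(22)) = sqrt(-6 + (25 + 5*22)) = sqrt(-6 + (25 + 110)) = sqrt(-6 + 135) = sqrt(129)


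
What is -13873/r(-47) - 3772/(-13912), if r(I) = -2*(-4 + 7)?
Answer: 12063988/5217 ≈ 2312.4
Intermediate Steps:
r(I) = -6 (r(I) = -2*3 = -6)
-13873/r(-47) - 3772/(-13912) = -13873/(-6) - 3772/(-13912) = -13873*(-⅙) - 3772*(-1/13912) = 13873/6 + 943/3478 = 12063988/5217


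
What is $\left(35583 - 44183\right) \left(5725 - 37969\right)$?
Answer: $277298400$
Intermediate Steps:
$\left(35583 - 44183\right) \left(5725 - 37969\right) = \left(-8600\right) \left(-32244\right) = 277298400$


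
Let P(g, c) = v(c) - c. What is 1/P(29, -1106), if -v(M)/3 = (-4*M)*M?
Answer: 1/14679938 ≈ 6.8120e-8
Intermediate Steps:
v(M) = 12*M² (v(M) = -3*(-4*M)*M = -(-12)*M² = 12*M²)
P(g, c) = -c + 12*c² (P(g, c) = 12*c² - c = -c + 12*c²)
1/P(29, -1106) = 1/(-1106*(-1 + 12*(-1106))) = 1/(-1106*(-1 - 13272)) = 1/(-1106*(-13273)) = 1/14679938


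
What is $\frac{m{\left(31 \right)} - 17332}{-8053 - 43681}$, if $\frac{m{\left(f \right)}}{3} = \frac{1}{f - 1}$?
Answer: $\frac{173319}{517340} \approx 0.33502$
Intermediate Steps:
$m{\left(f \right)} = \frac{3}{-1 + f}$ ($m{\left(f \right)} = \frac{3}{f - 1} = \frac{3}{-1 + f}$)
$\frac{m{\left(31 \right)} - 17332}{-8053 - 43681} = \frac{\frac{3}{-1 + 31} - 17332}{-8053 - 43681} = \frac{\frac{3}{30} - 17332}{-51734} = \left(3 \cdot \frac{1}{30} - 17332\right) \left(- \frac{1}{51734}\right) = \left(\frac{1}{10} - 17332\right) \left(- \frac{1}{51734}\right) = \left(- \frac{173319}{10}\right) \left(- \frac{1}{51734}\right) = \frac{173319}{517340}$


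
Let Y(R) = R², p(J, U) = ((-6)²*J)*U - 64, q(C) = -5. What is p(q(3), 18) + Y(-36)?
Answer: -2008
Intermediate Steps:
p(J, U) = -64 + 36*J*U (p(J, U) = (36*J)*U - 64 = 36*J*U - 64 = -64 + 36*J*U)
p(q(3), 18) + Y(-36) = (-64 + 36*(-5)*18) + (-36)² = (-64 - 3240) + 1296 = -3304 + 1296 = -2008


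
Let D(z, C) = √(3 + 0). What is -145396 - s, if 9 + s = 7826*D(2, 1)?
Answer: -145387 - 7826*√3 ≈ -1.5894e+5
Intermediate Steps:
D(z, C) = √3
s = -9 + 7826*√3 ≈ 13546.
-145396 - s = -145396 - (-9 + 7826*√3) = -145396 + (9 - 7826*√3) = -145387 - 7826*√3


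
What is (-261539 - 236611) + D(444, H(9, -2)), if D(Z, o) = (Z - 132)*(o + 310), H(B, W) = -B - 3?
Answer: -405174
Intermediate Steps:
H(B, W) = -3 - B
D(Z, o) = (-132 + Z)*(310 + o)
(-261539 - 236611) + D(444, H(9, -2)) = (-261539 - 236611) + (-40920 - 132*(-3 - 1*9) + 310*444 + 444*(-3 - 1*9)) = -498150 + (-40920 - 132*(-3 - 9) + 137640 + 444*(-3 - 9)) = -498150 + (-40920 - 132*(-12) + 137640 + 444*(-12)) = -498150 + (-40920 + 1584 + 137640 - 5328) = -498150 + 92976 = -405174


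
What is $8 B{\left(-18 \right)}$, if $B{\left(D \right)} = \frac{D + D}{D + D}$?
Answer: $8$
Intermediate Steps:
$B{\left(D \right)} = 1$ ($B{\left(D \right)} = \frac{2 D}{2 D} = 2 D \frac{1}{2 D} = 1$)
$8 B{\left(-18 \right)} = 8 \cdot 1 = 8$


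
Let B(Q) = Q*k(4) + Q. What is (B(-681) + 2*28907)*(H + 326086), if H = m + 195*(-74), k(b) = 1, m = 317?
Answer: 17611499796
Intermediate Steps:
H = -14113 (H = 317 + 195*(-74) = 317 - 14430 = -14113)
B(Q) = 2*Q (B(Q) = Q*1 + Q = Q + Q = 2*Q)
(B(-681) + 2*28907)*(H + 326086) = (2*(-681) + 2*28907)*(-14113 + 326086) = (-1362 + 57814)*311973 = 56452*311973 = 17611499796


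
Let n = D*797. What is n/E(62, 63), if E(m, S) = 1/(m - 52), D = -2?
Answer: -15940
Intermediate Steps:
E(m, S) = 1/(-52 + m)
n = -1594 (n = -2*797 = -1594)
n/E(62, 63) = -1594/(1/(-52 + 62)) = -1594/(1/10) = -1594/1/10 = -1594*10 = -15940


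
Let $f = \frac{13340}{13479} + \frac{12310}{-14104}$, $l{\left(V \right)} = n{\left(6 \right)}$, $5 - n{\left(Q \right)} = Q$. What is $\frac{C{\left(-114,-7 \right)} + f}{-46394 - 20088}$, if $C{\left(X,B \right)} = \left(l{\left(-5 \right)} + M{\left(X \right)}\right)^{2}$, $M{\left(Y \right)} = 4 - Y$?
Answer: $- \frac{1301204057047}{6319373911656} \approx -0.20591$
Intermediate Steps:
$n{\left(Q \right)} = 5 - Q$
$l{\left(V \right)} = -1$ ($l{\left(V \right)} = 5 - 6 = -1$)
$C{\left(X,B \right)} = \left(3 - X\right)^{2}$ ($C{\left(X,B \right)} = \left(-1 - \left(-4 + X\right)\right)^{2} = \left(3 - X\right)^{2}$)
$f = \frac{11110435}{95053908}$ ($f = 13340 \cdot \frac{1}{13479} + 12310 \left(- \frac{1}{14104}\right) = \frac{13340}{13479} - \frac{6155}{7052} = \frac{11110435}{95053908} \approx 0.11689$)
$\frac{C{\left(-114,-7 \right)} + f}{-46394 - 20088} = \frac{\left(-3 - 114\right)^{2} + \frac{11110435}{95053908}}{-46394 - 20088} = \frac{\left(-117\right)^{2} + \frac{11110435}{95053908}}{-66482} = \left(13689 + \frac{11110435}{95053908}\right) \left(- \frac{1}{66482}\right) = \frac{1301204057047}{95053908} \left(- \frac{1}{66482}\right) = - \frac{1301204057047}{6319373911656}$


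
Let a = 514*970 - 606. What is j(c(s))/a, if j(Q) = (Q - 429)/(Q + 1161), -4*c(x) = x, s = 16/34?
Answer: -1459/1965503378 ≈ -7.4230e-7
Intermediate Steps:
s = 8/17 (s = 16*(1/34) = 8/17 ≈ 0.47059)
a = 497974 (a = 498580 - 606 = 497974)
c(x) = -x/4
j(Q) = (-429 + Q)/(1161 + Q)
j(c(s))/a = ((-429 - ¼*8/17)/(1161 - ¼*8/17))/497974 = ((-429 - 2/17)/(1161 - 2/17))*(1/497974) = (-7295/17/(19735/17))*(1/497974) = ((17/19735)*(-7295/17))*(1/497974) = -1459/3947*1/497974 = -1459/1965503378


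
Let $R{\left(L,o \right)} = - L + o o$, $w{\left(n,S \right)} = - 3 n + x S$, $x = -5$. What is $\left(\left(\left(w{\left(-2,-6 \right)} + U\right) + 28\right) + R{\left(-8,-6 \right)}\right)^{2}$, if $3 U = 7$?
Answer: $\frac{109561}{9} \approx 12173.0$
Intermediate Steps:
$U = \frac{7}{3}$ ($U = \frac{1}{3} \cdot 7 = \frac{7}{3} \approx 2.3333$)
$w{\left(n,S \right)} = - 5 S - 3 n$ ($w{\left(n,S \right)} = - 3 n - 5 S = - 5 S - 3 n$)
$R{\left(L,o \right)} = o^{2} - L$ ($R{\left(L,o \right)} = - L + o^{2} = o^{2} - L$)
$\left(\left(\left(w{\left(-2,-6 \right)} + U\right) + 28\right) + R{\left(-8,-6 \right)}\right)^{2} = \left(\left(\left(\left(\left(-5\right) \left(-6\right) - -6\right) + \frac{7}{3}\right) + 28\right) + \left(\left(-6\right)^{2} - -8\right)\right)^{2} = \left(\left(\left(\left(30 + 6\right) + \frac{7}{3}\right) + 28\right) + \left(36 + 8\right)\right)^{2} = \left(\left(\left(36 + \frac{7}{3}\right) + 28\right) + 44\right)^{2} = \left(\left(\frac{115}{3} + 28\right) + 44\right)^{2} = \left(\frac{199}{3} + 44\right)^{2} = \left(\frac{331}{3}\right)^{2} = \frac{109561}{9}$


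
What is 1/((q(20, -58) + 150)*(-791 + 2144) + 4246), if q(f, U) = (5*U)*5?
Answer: -1/1754654 ≈ -5.6991e-7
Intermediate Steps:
q(f, U) = 25*U
1/((q(20, -58) + 150)*(-791 + 2144) + 4246) = 1/((25*(-58) + 150)*(-791 + 2144) + 4246) = 1/((-1450 + 150)*1353 + 4246) = 1/(-1300*1353 + 4246) = 1/(-1758900 + 4246) = 1/(-1754654) = -1/1754654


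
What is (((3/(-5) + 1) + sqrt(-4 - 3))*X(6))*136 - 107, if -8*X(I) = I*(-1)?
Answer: -331/5 + 102*I*sqrt(7) ≈ -66.2 + 269.87*I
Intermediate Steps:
X(I) = I/8 (X(I) = -I*(-1)/8 = -(-1)*I/8 = I/8)
(((3/(-5) + 1) + sqrt(-4 - 3))*X(6))*136 - 107 = (((3/(-5) + 1) + sqrt(-4 - 3))*((1/8)*6))*136 - 107 = (((3*(-1/5) + 1) + sqrt(-7))*(3/4))*136 - 107 = (((-3/5 + 1) + I*sqrt(7))*(3/4))*136 - 107 = ((2/5 + I*sqrt(7))*(3/4))*136 - 107 = (3/10 + 3*I*sqrt(7)/4)*136 - 107 = (204/5 + 102*I*sqrt(7)) - 107 = -331/5 + 102*I*sqrt(7)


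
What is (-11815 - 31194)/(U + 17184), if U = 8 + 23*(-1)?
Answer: -43009/17169 ≈ -2.5050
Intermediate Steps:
U = -15 (U = 8 - 23 = -15)
(-11815 - 31194)/(U + 17184) = (-11815 - 31194)/(-15 + 17184) = -43009/17169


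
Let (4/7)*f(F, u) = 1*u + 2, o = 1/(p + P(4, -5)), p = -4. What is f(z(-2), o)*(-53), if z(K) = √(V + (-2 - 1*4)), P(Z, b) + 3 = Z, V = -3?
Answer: -1855/12 ≈ -154.58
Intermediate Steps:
P(Z, b) = -3 + Z
z(K) = 3*I (z(K) = √(-3 + (-2 - 1*4)) = √(-3 + (-2 - 4)) = √(-3 - 6) = √(-9) = 3*I)
o = -⅓ (o = 1/(-4 + (-3 + 4)) = 1/(-4 + 1) = 1/(-3) = -⅓ ≈ -0.33333)
f(F, u) = 7/2 + 7*u/4 (f(F, u) = 7*(1*u + 2)/4 = 7*(u + 2)/4 = 7*(2 + u)/4 = 7/2 + 7*u/4)
f(z(-2), o)*(-53) = (7/2 + (7/4)*(-⅓))*(-53) = (7/2 - 7/12)*(-53) = (35/12)*(-53) = -1855/12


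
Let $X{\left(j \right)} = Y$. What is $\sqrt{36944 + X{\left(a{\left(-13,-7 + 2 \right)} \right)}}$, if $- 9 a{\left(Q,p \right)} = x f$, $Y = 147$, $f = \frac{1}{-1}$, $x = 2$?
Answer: $\sqrt{37091} \approx 192.59$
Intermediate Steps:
$f = -1$
$a{\left(Q,p \right)} = \frac{2}{9}$ ($a{\left(Q,p \right)} = - \frac{2 \left(-1\right)}{9} = \left(- \frac{1}{9}\right) \left(-2\right) = \frac{2}{9}$)
$X{\left(j \right)} = 147$
$\sqrt{36944 + X{\left(a{\left(-13,-7 + 2 \right)} \right)}} = \sqrt{36944 + 147} = \sqrt{37091}$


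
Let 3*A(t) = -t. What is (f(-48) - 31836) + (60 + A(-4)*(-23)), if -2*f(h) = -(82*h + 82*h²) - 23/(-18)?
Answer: 2184793/36 ≈ 60689.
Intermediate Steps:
A(t) = -t/3 (A(t) = (-t)/3 = -t/3)
f(h) = -23/36 + 41*h + 41*h² (f(h) = -(-(82*h + 82*h²) - 23/(-18))/2 = -(-(82*h + 82*h²) - 23*(-1/18))/2 = -(-82*(h + h²) + 23/18)/2 = -((-82*h - 82*h²) + 23/18)/2 = -(23/18 - 82*h - 82*h²)/2 = -23/36 + 41*h + 41*h²)
(f(-48) - 31836) + (60 + A(-4)*(-23)) = ((-23/36 + 41*(-48) + 41*(-48)²) - 31836) + (60 - ⅓*(-4)*(-23)) = ((-23/36 - 1968 + 41*2304) - 31836) + (60 + (4/3)*(-23)) = ((-23/36 - 1968 + 94464) - 31836) + (60 - 92/3) = (3329833/36 - 31836) + 88/3 = 2183737/36 + 88/3 = 2184793/36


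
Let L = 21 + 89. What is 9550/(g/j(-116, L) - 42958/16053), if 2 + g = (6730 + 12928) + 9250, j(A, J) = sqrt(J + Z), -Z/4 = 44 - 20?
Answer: 23050039570950/53830493913387907 + 17784587232927675*sqrt(14)/53830493913387907 ≈ 1.2366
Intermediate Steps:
Z = -96 (Z = -4*(44 - 20) = -4*24 = -96)
L = 110
j(A, J) = sqrt(-96 + J) (j(A, J) = sqrt(J - 96) = sqrt(-96 + J))
g = 28906 (g = -2 + ((6730 + 12928) + 9250) = -2 + (19658 + 9250) = -2 + 28908 = 28906)
9550/(g/j(-116, L) - 42958/16053) = 9550/(28906/(sqrt(-96 + 110)) - 42958/16053) = 9550/(28906/(sqrt(14)) - 42958*1/16053) = 9550/(28906*(sqrt(14)/14) - 42958/16053) = 9550/(14453*sqrt(14)/7 - 42958/16053) = 9550/(-42958/16053 + 14453*sqrt(14)/7)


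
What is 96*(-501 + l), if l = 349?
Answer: -14592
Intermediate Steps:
96*(-501 + l) = 96*(-501 + 349) = 96*(-152) = -14592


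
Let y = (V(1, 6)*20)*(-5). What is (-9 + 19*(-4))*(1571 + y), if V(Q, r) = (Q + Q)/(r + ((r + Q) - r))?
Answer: -917745/7 ≈ -1.3111e+5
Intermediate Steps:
V(Q, r) = 2*Q/(Q + r) (V(Q, r) = (2*Q)/(r + ((Q + r) - r)) = (2*Q)/(r + Q) = (2*Q)/(Q + r) = 2*Q/(Q + r))
y = -200/7 (y = ((2*1/(1 + 6))*20)*(-5) = ((2*1/7)*20)*(-5) = ((2*1*(1/7))*20)*(-5) = ((2/7)*20)*(-5) = (40/7)*(-5) = -200/7 ≈ -28.571)
(-9 + 19*(-4))*(1571 + y) = (-9 + 19*(-4))*(1571 - 200/7) = (-9 - 76)*(10797/7) = -85*10797/7 = -917745/7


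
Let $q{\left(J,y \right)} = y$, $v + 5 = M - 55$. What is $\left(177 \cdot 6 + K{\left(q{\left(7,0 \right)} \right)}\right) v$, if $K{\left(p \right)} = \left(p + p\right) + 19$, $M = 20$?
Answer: $-43240$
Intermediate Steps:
$v = -40$ ($v = -5 + \left(20 - 55\right) = -5 - 35 = -40$)
$K{\left(p \right)} = 19 + 2 p$ ($K{\left(p \right)} = 2 p + 19 = 19 + 2 p$)
$\left(177 \cdot 6 + K{\left(q{\left(7,0 \right)} \right)}\right) v = \left(177 \cdot 6 + \left(19 + 2 \cdot 0\right)\right) \left(-40\right) = \left(1062 + \left(19 + 0\right)\right) \left(-40\right) = \left(1062 + 19\right) \left(-40\right) = 1081 \left(-40\right) = -43240$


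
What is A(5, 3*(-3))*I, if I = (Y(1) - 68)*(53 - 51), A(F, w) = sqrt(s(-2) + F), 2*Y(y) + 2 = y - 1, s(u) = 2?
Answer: -138*sqrt(7) ≈ -365.11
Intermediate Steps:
Y(y) = -3/2 + y/2 (Y(y) = -1 + (y - 1)/2 = -1 + (-1 + y)/2 = -1 + (-1/2 + y/2) = -3/2 + y/2)
A(F, w) = sqrt(2 + F)
I = -138 (I = ((-3/2 + (1/2)*1) - 68)*(53 - 51) = ((-3/2 + 1/2) - 68)*2 = (-1 - 68)*2 = -69*2 = -138)
A(5, 3*(-3))*I = sqrt(2 + 5)*(-138) = sqrt(7)*(-138) = -138*sqrt(7)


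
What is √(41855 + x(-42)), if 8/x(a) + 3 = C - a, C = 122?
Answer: √1084924743/161 ≈ 204.58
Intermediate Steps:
x(a) = 8/(119 - a) (x(a) = 8/(-3 + (122 - a)) = 8/(119 - a))
√(41855 + x(-42)) = √(41855 - 8/(-119 - 42)) = √(41855 - 8/(-161)) = √(41855 - 8*(-1/161)) = √(41855 + 8/161) = √(6738663/161) = √1084924743/161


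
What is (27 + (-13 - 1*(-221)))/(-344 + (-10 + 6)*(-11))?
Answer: -47/60 ≈ -0.78333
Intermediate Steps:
(27 + (-13 - 1*(-221)))/(-344 + (-10 + 6)*(-11)) = (27 + (-13 + 221))/(-344 - 4*(-11)) = (27 + 208)/(-344 + 44) = 235/(-300) = 235*(-1/300) = -47/60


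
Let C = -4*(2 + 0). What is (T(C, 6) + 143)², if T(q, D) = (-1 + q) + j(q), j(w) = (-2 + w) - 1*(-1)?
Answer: 15625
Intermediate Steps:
j(w) = -1 + w (j(w) = (-2 + w) + 1 = -1 + w)
C = -8 (C = -4*2 = -8)
T(q, D) = -2 + 2*q (T(q, D) = (-1 + q) + (-1 + q) = -2 + 2*q)
(T(C, 6) + 143)² = ((-2 + 2*(-8)) + 143)² = ((-2 - 16) + 143)² = (-18 + 143)² = 125² = 15625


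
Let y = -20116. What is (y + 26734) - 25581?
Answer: -18963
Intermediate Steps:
(y + 26734) - 25581 = (-20116 + 26734) - 25581 = 6618 - 25581 = -18963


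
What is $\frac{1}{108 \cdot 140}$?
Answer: $\frac{1}{15120} \approx 6.6138 \cdot 10^{-5}$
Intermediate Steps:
$\frac{1}{108 \cdot 140} = \frac{1}{15120}$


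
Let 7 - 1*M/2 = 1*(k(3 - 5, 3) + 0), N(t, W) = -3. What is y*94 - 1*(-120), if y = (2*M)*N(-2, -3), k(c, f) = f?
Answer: -4392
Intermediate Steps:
M = 8 (M = 14 - 2*(3 + 0) = 14 - 2*3 = 14 - 6 = 8)
y = -48 (y = (2*8)*(-3) = 16*(-3) = -48)
y*94 - 1*(-120) = -48*94 - 1*(-120) = -4512 + 120 = -4392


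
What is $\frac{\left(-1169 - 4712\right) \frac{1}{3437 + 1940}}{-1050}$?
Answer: $\frac{5881}{5645850} \approx 0.0010417$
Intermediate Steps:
$\frac{\left(-1169 - 4712\right) \frac{1}{3437 + 1940}}{-1050} = - \frac{5881}{5377} \left(- \frac{1}{1050}\right) = \left(-5881\right) \frac{1}{5377} \left(- \frac{1}{1050}\right) = \left(- \frac{5881}{5377}\right) \left(- \frac{1}{1050}\right) = \frac{5881}{5645850}$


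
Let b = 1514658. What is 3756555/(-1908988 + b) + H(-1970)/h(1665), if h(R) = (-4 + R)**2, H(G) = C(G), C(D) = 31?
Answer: -2072805250585/217585063586 ≈ -9.5264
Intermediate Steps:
H(G) = 31
3756555/(-1908988 + b) + H(-1970)/h(1665) = 3756555/(-1908988 + 1514658) + 31/((-4 + 1665)**2) = 3756555/(-394330) + 31/(1661**2) = 3756555*(-1/394330) + 31/2758921 = -751311/78866 + 31*(1/2758921) = -751311/78866 + 31/2758921 = -2072805250585/217585063586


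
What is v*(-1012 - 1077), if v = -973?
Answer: 2032597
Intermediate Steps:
v*(-1012 - 1077) = -973*(-1012 - 1077) = -973*(-2089) = 2032597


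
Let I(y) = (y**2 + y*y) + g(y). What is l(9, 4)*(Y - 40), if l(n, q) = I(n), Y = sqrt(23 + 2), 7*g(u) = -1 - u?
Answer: -5620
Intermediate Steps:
g(u) = -1/7 - u/7 (g(u) = (-1 - u)/7 = -1/7 - u/7)
I(y) = -1/7 + 2*y**2 - y/7 (I(y) = (y**2 + y*y) + (-1/7 - y/7) = (y**2 + y**2) + (-1/7 - y/7) = 2*y**2 + (-1/7 - y/7) = -1/7 + 2*y**2 - y/7)
Y = 5 (Y = sqrt(25) = 5)
l(n, q) = -1/7 + 2*n**2 - n/7
l(9, 4)*(Y - 40) = (-1/7 + 2*9**2 - 1/7*9)*(5 - 40) = (-1/7 + 2*81 - 9/7)*(-35) = (-1/7 + 162 - 9/7)*(-35) = (1124/7)*(-35) = -5620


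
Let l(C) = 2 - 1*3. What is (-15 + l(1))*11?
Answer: -176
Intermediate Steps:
l(C) = -1 (l(C) = 2 - 3 = -1)
(-15 + l(1))*11 = (-15 - 1)*11 = -16*11 = -176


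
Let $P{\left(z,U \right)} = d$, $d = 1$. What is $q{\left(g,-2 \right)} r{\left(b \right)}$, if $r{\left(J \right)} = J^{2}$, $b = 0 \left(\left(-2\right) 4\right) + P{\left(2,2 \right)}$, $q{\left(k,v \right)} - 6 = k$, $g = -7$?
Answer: $-1$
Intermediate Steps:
$q{\left(k,v \right)} = 6 + k$
$P{\left(z,U \right)} = 1$
$b = 1$ ($b = 0 \left(\left(-2\right) 4\right) + 1 = 0 \left(-8\right) + 1 = 0 + 1 = 1$)
$q{\left(g,-2 \right)} r{\left(b \right)} = \left(6 - 7\right) 1^{2} = \left(-1\right) 1 = -1$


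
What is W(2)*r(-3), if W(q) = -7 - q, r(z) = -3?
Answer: 27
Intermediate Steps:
W(2)*r(-3) = (-7 - 1*2)*(-3) = (-7 - 2)*(-3) = -9*(-3) = 27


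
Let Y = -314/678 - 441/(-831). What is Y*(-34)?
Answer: -215696/93903 ≈ -2.2970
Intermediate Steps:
Y = 6344/93903 (Y = -314*1/678 - 441*(-1/831) = -157/339 + 147/277 = 6344/93903 ≈ 0.067559)
Y*(-34) = (6344/93903)*(-34) = -215696/93903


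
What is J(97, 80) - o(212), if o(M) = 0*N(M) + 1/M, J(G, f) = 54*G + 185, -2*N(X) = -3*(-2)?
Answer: 1149675/212 ≈ 5423.0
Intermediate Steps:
N(X) = -3 (N(X) = -(-3)*(-2)/2 = -½*6 = -3)
J(G, f) = 185 + 54*G
o(M) = 1/M (o(M) = 0*(-3) + 1/M = 0 + 1/M = 1/M)
J(97, 80) - o(212) = (185 + 54*97) - 1/212 = (185 + 5238) - 1*1/212 = 5423 - 1/212 = 1149675/212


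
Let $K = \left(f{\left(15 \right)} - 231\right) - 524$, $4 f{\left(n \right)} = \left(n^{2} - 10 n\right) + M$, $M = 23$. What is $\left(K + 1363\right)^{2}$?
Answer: $\frac{1600225}{4} \approx 4.0006 \cdot 10^{5}$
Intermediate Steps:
$f{\left(n \right)} = \frac{23}{4} - \frac{5 n}{2} + \frac{n^{2}}{4}$ ($f{\left(n \right)} = \frac{\left(n^{2} - 10 n\right) + 23}{4} = \frac{23 + n^{2} - 10 n}{4} = \frac{23}{4} - \frac{5 n}{2} + \frac{n^{2}}{4}$)
$K = - \frac{1461}{2}$ ($K = \left(\left(\frac{23}{4} - \frac{75}{2} + \frac{15^{2}}{4}\right) - 231\right) - 524 = \left(\left(\frac{23}{4} - \frac{75}{2} + \frac{1}{4} \cdot 225\right) - 231\right) - 524 = \left(\left(\frac{23}{4} - \frac{75}{2} + \frac{225}{4}\right) - 231\right) - 524 = \left(\frac{49}{2} - 231\right) - 524 = - \frac{413}{2} - 524 = - \frac{1461}{2} \approx -730.5$)
$\left(K + 1363\right)^{2} = \left(- \frac{1461}{2} + 1363\right)^{2} = \left(\frac{1265}{2}\right)^{2} = \frac{1600225}{4}$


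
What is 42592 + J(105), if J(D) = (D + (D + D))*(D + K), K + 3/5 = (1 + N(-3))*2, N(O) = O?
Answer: 74218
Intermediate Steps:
K = -23/5 (K = -⅗ + (1 - 3)*2 = -⅗ - 2*2 = -⅗ - 4 = -23/5 ≈ -4.6000)
J(D) = 3*D*(-23/5 + D) (J(D) = (D + (D + D))*(D - 23/5) = (D + 2*D)*(-23/5 + D) = (3*D)*(-23/5 + D) = 3*D*(-23/5 + D))
42592 + J(105) = 42592 + (⅗)*105*(-23 + 5*105) = 42592 + (⅗)*105*(-23 + 525) = 42592 + (⅗)*105*502 = 42592 + 31626 = 74218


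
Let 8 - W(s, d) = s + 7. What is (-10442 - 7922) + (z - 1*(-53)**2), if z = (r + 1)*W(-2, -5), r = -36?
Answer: -21278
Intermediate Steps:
W(s, d) = 1 - s (W(s, d) = 8 - (s + 7) = 8 - (7 + s) = 8 + (-7 - s) = 1 - s)
z = -105 (z = (-36 + 1)*(1 - 1*(-2)) = -35*(1 + 2) = -35*3 = -105)
(-10442 - 7922) + (z - 1*(-53)**2) = (-10442 - 7922) + (-105 - 1*(-53)**2) = -18364 + (-105 - 1*2809) = -18364 + (-105 - 2809) = -18364 - 2914 = -21278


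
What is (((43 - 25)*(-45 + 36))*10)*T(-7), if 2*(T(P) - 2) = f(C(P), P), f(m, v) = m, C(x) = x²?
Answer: -42930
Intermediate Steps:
T(P) = 2 + P²/2
(((43 - 25)*(-45 + 36))*10)*T(-7) = (((43 - 25)*(-45 + 36))*10)*(2 + (½)*(-7)²) = ((18*(-9))*10)*(2 + (½)*49) = (-162*10)*(2 + 49/2) = -1620*53/2 = -42930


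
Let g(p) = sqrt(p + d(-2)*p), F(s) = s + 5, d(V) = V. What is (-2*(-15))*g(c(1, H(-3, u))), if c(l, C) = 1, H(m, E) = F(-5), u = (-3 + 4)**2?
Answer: 30*I ≈ 30.0*I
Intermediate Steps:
u = 1 (u = 1**2 = 1)
F(s) = 5 + s
H(m, E) = 0 (H(m, E) = 5 - 5 = 0)
g(p) = sqrt(-p) (g(p) = sqrt(p - 2*p) = sqrt(-p))
(-2*(-15))*g(c(1, H(-3, u))) = (-2*(-15))*sqrt(-1*1) = 30*sqrt(-1) = 30*I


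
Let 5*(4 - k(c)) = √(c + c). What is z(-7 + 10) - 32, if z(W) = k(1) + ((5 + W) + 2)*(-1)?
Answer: -38 - √2/5 ≈ -38.283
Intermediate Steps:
k(c) = 4 - √2*√c/5 (k(c) = 4 - √(c + c)/5 = 4 - √2*√c/5)
z(W) = -3 - W - √2/5 (z(W) = (4 - √2*√1/5) + ((5 + W) + 2)*(-1) = (4 - ⅕*√2*1) + (7 + W)*(-1) = (4 - √2/5) + (-7 - W) = -3 - W - √2/5)
z(-7 + 10) - 32 = (-3 - (-7 + 10) - √2/5) - 32 = (-3 - 1*3 - √2/5) - 32 = (-3 - 3 - √2/5) - 32 = (-6 - √2/5) - 32 = -38 - √2/5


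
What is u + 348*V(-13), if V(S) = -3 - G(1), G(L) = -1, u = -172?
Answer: -868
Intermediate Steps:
V(S) = -2 (V(S) = -3 - 1*(-1) = -3 + 1 = -2)
u + 348*V(-13) = -172 + 348*(-2) = -172 - 696 = -868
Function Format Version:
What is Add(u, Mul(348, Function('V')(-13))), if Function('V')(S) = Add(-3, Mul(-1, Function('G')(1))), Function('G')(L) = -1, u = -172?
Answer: -868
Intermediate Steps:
Function('V')(S) = -2 (Function('V')(S) = Add(-3, Mul(-1, -1)) = Add(-3, 1) = -2)
Add(u, Mul(348, Function('V')(-13))) = Add(-172, Mul(348, -2)) = Add(-172, -696) = -868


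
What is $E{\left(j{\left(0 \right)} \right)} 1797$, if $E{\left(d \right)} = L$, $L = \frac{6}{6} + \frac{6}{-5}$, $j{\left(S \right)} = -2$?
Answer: $- \frac{1797}{5} \approx -359.4$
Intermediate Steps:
$L = - \frac{1}{5}$ ($L = 6 \cdot \frac{1}{6} + 6 \left(- \frac{1}{5}\right) = 1 - \frac{6}{5} = - \frac{1}{5} \approx -0.2$)
$E{\left(d \right)} = - \frac{1}{5}$
$E{\left(j{\left(0 \right)} \right)} 1797 = \left(- \frac{1}{5}\right) 1797 = - \frac{1797}{5}$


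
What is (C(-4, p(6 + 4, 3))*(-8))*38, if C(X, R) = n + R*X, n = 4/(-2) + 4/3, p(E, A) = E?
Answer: 37088/3 ≈ 12363.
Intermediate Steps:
n = -⅔ (n = 4*(-½) + 4*(⅓) = -2 + 4/3 = -⅔ ≈ -0.66667)
C(X, R) = -⅔ + R*X
(C(-4, p(6 + 4, 3))*(-8))*38 = ((-⅔ + (6 + 4)*(-4))*(-8))*38 = ((-⅔ + 10*(-4))*(-8))*38 = ((-⅔ - 40)*(-8))*38 = -122/3*(-8)*38 = (976/3)*38 = 37088/3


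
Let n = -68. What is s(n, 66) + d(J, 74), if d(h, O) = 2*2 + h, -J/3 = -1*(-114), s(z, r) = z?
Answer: -406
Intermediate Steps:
J = -342 (J = -(-3)*(-114) = -3*114 = -342)
d(h, O) = 4 + h
s(n, 66) + d(J, 74) = -68 + (4 - 342) = -68 - 338 = -406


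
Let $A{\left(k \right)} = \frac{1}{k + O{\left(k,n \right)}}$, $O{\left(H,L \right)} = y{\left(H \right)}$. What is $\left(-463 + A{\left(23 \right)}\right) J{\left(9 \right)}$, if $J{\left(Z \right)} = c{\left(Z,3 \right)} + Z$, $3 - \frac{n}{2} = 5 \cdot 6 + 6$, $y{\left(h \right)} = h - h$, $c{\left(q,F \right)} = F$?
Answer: $- \frac{127776}{23} \approx -5555.5$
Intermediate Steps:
$y{\left(h \right)} = 0$
$n = -66$ ($n = 6 - 2 \left(5 \cdot 6 + 6\right) = 6 - 2 \left(30 + 6\right) = 6 - 72 = -66$)
$O{\left(H,L \right)} = 0$
$J{\left(Z \right)} = 3 + Z$
$A{\left(k \right)} = \frac{1}{k}$ ($A{\left(k \right)} = \frac{1}{k + 0} = \frac{1}{k}$)
$\left(-463 + A{\left(23 \right)}\right) J{\left(9 \right)} = \left(-463 + \frac{1}{23}\right) \left(3 + 9\right) = \left(-463 + \frac{1}{23}\right) 12 = \left(- \frac{10648}{23}\right) 12 = - \frac{127776}{23}$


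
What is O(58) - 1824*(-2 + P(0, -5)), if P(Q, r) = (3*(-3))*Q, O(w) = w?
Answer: 3706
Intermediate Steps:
P(Q, r) = -9*Q
O(58) - 1824*(-2 + P(0, -5)) = 58 - 1824*(-2 - 9*0) = 58 - 1824*(-2 + 0) = 58 - 1824*(-2) = 58 + 3648 = 3706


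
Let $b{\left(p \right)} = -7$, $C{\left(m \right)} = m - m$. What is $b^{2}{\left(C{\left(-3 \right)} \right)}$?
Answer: $49$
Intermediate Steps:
$C{\left(m \right)} = 0$
$b^{2}{\left(C{\left(-3 \right)} \right)} = \left(-7\right)^{2} = 49$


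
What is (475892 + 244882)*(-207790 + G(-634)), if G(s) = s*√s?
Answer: -149769629460 - 456970716*I*√634 ≈ -1.4977e+11 - 1.1506e+10*I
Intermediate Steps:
G(s) = s^(3/2)
(475892 + 244882)*(-207790 + G(-634)) = (475892 + 244882)*(-207790 + (-634)^(3/2)) = 720774*(-207790 - 634*I*√634) = -149769629460 - 456970716*I*√634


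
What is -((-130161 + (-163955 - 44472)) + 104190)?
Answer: 234398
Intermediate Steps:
-((-130161 + (-163955 - 44472)) + 104190) = -((-130161 - 208427) + 104190) = -(-338588 + 104190) = -1*(-234398) = 234398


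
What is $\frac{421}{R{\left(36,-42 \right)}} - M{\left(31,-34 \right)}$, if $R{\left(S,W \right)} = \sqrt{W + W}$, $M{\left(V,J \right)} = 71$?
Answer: $-71 - \frac{421 i \sqrt{21}}{42} \approx -71.0 - 45.935 i$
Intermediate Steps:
$R{\left(S,W \right)} = \sqrt{2} \sqrt{W}$ ($R{\left(S,W \right)} = \sqrt{2 W} = \sqrt{2} \sqrt{W}$)
$\frac{421}{R{\left(36,-42 \right)}} - M{\left(31,-34 \right)} = \frac{421}{\sqrt{2} \sqrt{-42}} - 71 = \frac{421}{\sqrt{2} i \sqrt{42}} - 71 = \frac{421}{2 i \sqrt{21}} - 71 = 421 \left(- \frac{i \sqrt{21}}{42}\right) - 71 = - \frac{421 i \sqrt{21}}{42} - 71 = -71 - \frac{421 i \sqrt{21}}{42}$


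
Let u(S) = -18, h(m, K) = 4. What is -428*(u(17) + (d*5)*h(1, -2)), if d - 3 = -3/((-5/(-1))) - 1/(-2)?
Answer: -17120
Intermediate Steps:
d = 29/10 (d = 3 + (-3/((-5/(-1))) - 1/(-2)) = 3 + (-3/((-5*(-1))) - 1*(-1/2)) = 3 + (-3/5 + 1/2) = 3 - 1/10 = 29/10 ≈ 2.9000)
-428*(u(17) + (d*5)*h(1, -2)) = -428*(-18 + ((29/10)*5)*4) = -428*(-18 + (29/2)*4) = -428*(-18 + 58) = -428*40 = -17120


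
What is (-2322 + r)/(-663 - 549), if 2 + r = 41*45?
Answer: 479/1212 ≈ 0.39521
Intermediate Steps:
r = 1843 (r = -2 + 41*45 = -2 + 1845 = 1843)
(-2322 + r)/(-663 - 549) = (-2322 + 1843)/(-663 - 549) = -479/(-1212) = -479*(-1/1212) = 479/1212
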